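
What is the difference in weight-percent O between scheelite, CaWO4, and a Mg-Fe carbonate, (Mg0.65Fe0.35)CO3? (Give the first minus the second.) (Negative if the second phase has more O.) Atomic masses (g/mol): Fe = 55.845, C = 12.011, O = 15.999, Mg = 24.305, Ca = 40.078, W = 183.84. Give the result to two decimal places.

M(CaWO4) = 287.914 g/mol, so wt% O = 63.996/287.914 × 100 = 22.23%.
M((Mg0.65Fe0.35)CO3) = 95.352 g/mol, so wt% O = 47.997/95.352 × 100 = 50.34%.
22.23 − 50.34 = -28.11 pp.

-28.11 percentage points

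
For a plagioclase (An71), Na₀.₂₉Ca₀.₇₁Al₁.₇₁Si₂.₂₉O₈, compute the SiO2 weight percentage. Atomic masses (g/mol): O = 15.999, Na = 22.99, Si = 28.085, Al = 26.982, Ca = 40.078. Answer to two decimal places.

50.29 wt%

Molar mass of Na₀.₂₉Ca₀.₇₁Al₁.₇₁Si₂.₂₉O₈ = 0.29·22.99 + 0.71·40.078 + 1.71·26.982 + 2.29·28.085 + 8·15.999 = 273.568 g/mol.
Each formula unit contains 2.29 Si, equivalent to 2.29/1 = 2.2900 mol SiO2.
M(SiO2) = 1×28.085 + 2×15.999 = 60.083 g/mol.
Mass of SiO2 per formula unit = 2.2900 × 60.083 = 137.590 g.
SiO2 wt% = 137.590 / 273.568 × 100 = 50.29%.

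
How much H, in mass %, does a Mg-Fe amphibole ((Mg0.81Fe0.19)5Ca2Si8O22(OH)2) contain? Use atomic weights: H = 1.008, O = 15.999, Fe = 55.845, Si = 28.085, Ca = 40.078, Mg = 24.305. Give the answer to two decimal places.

Molar mass of (Mg0.81Fe0.19)5Ca2Si8O22(OH)2: 4.05*24.305 + 0.95*55.845 + 2*40.078 + 8*28.085 + 24*15.999 + 2*1.008 = 842.316 g/mol.
Mass of H per formula unit: 2 × 1.008 = 2.016 g.
Weight fraction H = 2.016 / 842.316 = 0.0024.

0.24 mass %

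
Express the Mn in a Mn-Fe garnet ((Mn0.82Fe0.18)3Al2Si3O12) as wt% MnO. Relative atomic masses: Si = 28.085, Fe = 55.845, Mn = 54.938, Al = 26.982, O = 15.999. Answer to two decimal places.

35.22 wt%

Molar mass of (Mn0.82Fe0.18)3Al2Si3O12 = 2.46×54.938 + 0.54×55.845 + 2×26.982 + 3×28.085 + 12×15.999 = 495.511 g/mol.
Each formula unit contains 2.46 Mn, equivalent to 2.46/1 = 2.4600 mol MnO.
M(MnO) = 1×54.938 + 1×15.999 = 70.937 g/mol.
Mass of MnO per formula unit = 2.4600 × 70.937 = 174.505 g.
MnO wt% = 174.505 / 495.511 × 100 = 35.22%.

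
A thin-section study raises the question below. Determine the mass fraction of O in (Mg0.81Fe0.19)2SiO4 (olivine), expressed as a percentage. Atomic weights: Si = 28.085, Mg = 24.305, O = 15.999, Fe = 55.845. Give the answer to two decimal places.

M((Mg0.81Fe0.19)2SiO4) = 152.676 g/mol.
O contributes 4 × 15.999 = 63.996 g per mole.
63.996/152.676 = 0.4192 → 41.92%.

41.92 mass %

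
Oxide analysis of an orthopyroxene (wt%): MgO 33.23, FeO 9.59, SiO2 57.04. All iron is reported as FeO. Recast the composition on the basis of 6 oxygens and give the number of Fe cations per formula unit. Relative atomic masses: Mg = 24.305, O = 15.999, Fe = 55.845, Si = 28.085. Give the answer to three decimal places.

MgO (M=40.304): mol = 0.82448; Mg = 0.82448, O = 0.82448.
FeO (M=71.844): mol = 0.13348; Fe = 0.13348, O = 0.13348.
SiO2 (M=60.083): mol = 0.94935; Si = 0.94935, O = 1.89870.
ΣO = 2.85666; factor = 6/ΣO = 2.10035.
Fe apfu = 0.13348 × 2.10035 = 0.280.

0.280 Fe apfu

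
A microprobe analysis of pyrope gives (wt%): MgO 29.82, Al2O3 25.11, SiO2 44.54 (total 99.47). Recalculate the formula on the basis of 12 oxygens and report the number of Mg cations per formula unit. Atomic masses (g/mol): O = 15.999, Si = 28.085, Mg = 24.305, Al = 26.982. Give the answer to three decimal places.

2.998 Mg apfu

29.82 wt% MgO ÷ 40.304 g/mol = 0.73988 mol, giving 0.73988 Mg and 0.73988 O.
25.11 wt% Al2O3 ÷ 101.961 g/mol = 0.24627 mol, giving 0.49254 Al and 0.73881 O.
44.54 wt% SiO2 ÷ 60.083 g/mol = 0.74131 mol, giving 0.74131 Si and 1.48262 O.
Oxygen sums to 2.96131; scaling by 12/2.96131 = 4.05226 puts the formula on 12 O.
Mg: 0.73988 × 4.05226 = 2.998 atoms per formula unit.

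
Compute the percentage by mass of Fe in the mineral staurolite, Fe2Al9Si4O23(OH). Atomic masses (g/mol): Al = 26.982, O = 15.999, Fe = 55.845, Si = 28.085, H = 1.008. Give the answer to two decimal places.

Formula mass = 2×55.845 + 9×26.982 + 4×28.085 + 24×15.999 + 1×1.008 = 851.852 g/mol, of which 111.690 g is Fe.
So Fe makes up 111.690/851.852 = 0.1311 of the mass, i.e. 13.11%.

13.11 weight percent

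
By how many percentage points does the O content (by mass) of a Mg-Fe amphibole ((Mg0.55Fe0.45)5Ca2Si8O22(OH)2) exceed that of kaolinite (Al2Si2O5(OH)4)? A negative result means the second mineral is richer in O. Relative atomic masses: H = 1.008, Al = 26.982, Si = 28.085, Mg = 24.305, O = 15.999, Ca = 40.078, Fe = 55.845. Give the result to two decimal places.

-12.31 percentage points

O in (Mg0.55Fe0.45)5Ca2Si8O22(OH)2: molar mass 883.318 g/mol; 24×15.999 = 383.976 g → 43.47 wt%.
O in Al2Si2O5(OH)4: molar mass 258.157 g/mol; 9×15.999 = 143.991 g → 55.78 wt%.
Difference = 43.47 − 55.78 = -12.31 percentage points.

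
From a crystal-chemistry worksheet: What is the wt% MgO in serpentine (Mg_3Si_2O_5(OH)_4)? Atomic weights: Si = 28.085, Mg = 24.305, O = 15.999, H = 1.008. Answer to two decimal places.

Formula mass = 277.108 g/mol.
3 Mg → 3.0000 mol MgO per formula unit; M(MgO) = 40.304, so MgO mass = 120.912 g.
120.912/277.108 × 100 = 43.63 wt%.

43.63 wt%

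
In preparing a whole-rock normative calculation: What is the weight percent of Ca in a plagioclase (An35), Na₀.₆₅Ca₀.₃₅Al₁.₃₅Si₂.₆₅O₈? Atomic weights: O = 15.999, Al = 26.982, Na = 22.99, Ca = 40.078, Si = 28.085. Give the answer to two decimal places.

5.24 wt%

Molar mass of Na₀.₆₅Ca₀.₃₅Al₁.₃₅Si₂.₆₅O₈: 0.65×22.99 + 0.35×40.078 + 1.35×26.982 + 2.65×28.085 + 8×15.999 = 267.814 g/mol.
Mass of Ca per formula unit: 0.35 × 40.078 = 14.027 g.
Weight fraction Ca = 14.027 / 267.814 = 0.0524.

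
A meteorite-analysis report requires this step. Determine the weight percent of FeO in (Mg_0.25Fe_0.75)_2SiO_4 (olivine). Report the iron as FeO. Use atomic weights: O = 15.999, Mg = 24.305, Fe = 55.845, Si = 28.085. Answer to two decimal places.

57.32 wt%

Formula mass = 188.001 g/mol.
1.50 Fe → 1.5000 mol FeO per formula unit; M(FeO) = 71.844, so FeO mass = 107.766 g.
107.766/188.001 × 100 = 57.32 wt%.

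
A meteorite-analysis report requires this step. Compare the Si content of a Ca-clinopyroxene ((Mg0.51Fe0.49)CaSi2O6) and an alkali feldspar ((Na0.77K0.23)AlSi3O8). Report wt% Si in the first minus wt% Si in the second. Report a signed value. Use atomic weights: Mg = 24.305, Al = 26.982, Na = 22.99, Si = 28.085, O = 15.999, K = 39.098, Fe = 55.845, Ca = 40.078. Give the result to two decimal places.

M((Mg0.51Fe0.49)CaSi2O6) = 232.002 g/mol, so wt% Si = 56.170/232.002 × 100 = 24.21%.
M((Na0.77K0.23)AlSi3O8) = 265.924 g/mol, so wt% Si = 84.255/265.924 × 100 = 31.68%.
24.21 − 31.68 = -7.47 pp.

-7.47 percentage points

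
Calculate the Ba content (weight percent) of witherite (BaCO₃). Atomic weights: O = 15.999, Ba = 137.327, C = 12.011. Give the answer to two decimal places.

69.59 weight percent

Molar mass of BaCO₃: 1×137.327 + 1×12.011 + 3×15.999 = 197.335 g/mol.
Mass of Ba per formula unit: 1 × 137.327 = 137.327 g.
Weight fraction Ba = 137.327 / 197.335 = 0.6959.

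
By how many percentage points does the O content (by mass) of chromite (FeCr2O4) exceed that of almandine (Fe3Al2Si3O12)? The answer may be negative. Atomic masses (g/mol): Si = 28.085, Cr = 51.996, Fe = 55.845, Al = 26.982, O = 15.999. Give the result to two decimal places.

O in FeCr2O4: molar mass 223.833 g/mol; 4×15.999 = 63.996 g → 28.59 wt%.
O in Fe3Al2Si3O12: molar mass 497.742 g/mol; 12×15.999 = 191.988 g → 38.57 wt%.
Difference = 28.59 − 38.57 = -9.98 percentage points.

-9.98 percentage points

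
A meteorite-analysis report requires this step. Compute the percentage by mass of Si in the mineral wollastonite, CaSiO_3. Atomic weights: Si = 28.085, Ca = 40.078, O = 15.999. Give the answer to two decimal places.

Molar mass of CaSiO_3: 1×40.078 + 1×28.085 + 3×15.999 = 116.160 g/mol.
Mass of Si per formula unit: 1 × 28.085 = 28.085 g.
Weight fraction Si = 28.085 / 116.160 = 0.2418.

24.18 mass %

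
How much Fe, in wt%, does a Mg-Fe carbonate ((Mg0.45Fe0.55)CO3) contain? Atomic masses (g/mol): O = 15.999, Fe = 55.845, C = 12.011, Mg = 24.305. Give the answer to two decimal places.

Formula mass = 0.45·24.305 + 0.55·55.845 + 1·12.011 + 3·15.999 = 101.660 g/mol, of which 30.715 g is Fe.
So Fe makes up 30.715/101.660 = 0.3021 of the mass, i.e. 30.21%.

30.21 wt%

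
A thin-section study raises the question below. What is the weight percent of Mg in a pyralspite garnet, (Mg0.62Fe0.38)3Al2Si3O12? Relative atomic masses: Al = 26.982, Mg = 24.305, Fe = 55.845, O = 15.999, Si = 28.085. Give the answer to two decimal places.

Molar mass of (Mg0.62Fe0.38)3Al2Si3O12: 1.86×24.305 + 1.14×55.845 + 2×26.982 + 3×28.085 + 12×15.999 = 439.078 g/mol.
Mass of Mg per formula unit: 1.86 × 24.305 = 45.207 g.
Weight fraction Mg = 45.207 / 439.078 = 0.1030.

10.30 wt%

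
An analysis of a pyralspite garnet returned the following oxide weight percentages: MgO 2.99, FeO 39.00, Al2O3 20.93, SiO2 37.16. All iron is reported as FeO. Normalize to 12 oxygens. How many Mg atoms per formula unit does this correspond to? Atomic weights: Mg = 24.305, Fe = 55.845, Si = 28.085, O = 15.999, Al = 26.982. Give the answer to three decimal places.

MgO (M=40.304): mol = 0.07419; Mg = 0.07419, O = 0.07419.
FeO (M=71.844): mol = 0.54284; Fe = 0.54284, O = 0.54284.
Al2O3 (M=101.961): mol = 0.20527; Al = 0.41054, O = 0.61581.
SiO2 (M=60.083): mol = 0.61848; Si = 0.61848, O = 1.23696.
ΣO = 2.46980; factor = 12/ΣO = 4.85869.
Mg apfu = 0.07419 × 4.85869 = 0.360.

0.360 Mg apfu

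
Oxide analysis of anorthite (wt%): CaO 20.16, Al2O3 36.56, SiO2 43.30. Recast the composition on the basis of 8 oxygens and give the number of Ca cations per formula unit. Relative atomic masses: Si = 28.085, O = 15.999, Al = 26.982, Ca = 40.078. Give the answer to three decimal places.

1.000 Ca apfu

20.16 wt% CaO ÷ 56.077 g/mol = 0.35951 mol, giving 0.35951 Ca and 0.35951 O.
36.56 wt% Al2O3 ÷ 101.961 g/mol = 0.35857 mol, giving 0.71714 Al and 1.07571 O.
43.30 wt% SiO2 ÷ 60.083 g/mol = 0.72067 mol, giving 0.72067 Si and 1.44134 O.
Oxygen sums to 2.87656; scaling by 8/2.87656 = 2.78110 puts the formula on 8 O.
Ca: 0.35951 × 2.78110 = 1.000 atoms per formula unit.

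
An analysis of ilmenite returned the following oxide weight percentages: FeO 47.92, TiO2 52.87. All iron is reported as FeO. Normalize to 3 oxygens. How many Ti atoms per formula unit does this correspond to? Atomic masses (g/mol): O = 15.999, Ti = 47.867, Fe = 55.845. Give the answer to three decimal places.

0.997 Ti apfu

47.92 wt% FeO ÷ 71.844 g/mol = 0.66700 mol, giving 0.66700 Fe and 0.66700 O.
52.87 wt% TiO2 ÷ 79.865 g/mol = 0.66199 mol, giving 0.66199 Ti and 1.32398 O.
Oxygen sums to 1.99098; scaling by 3/1.99098 = 1.50680 puts the formula on 3 O.
Ti: 0.66199 × 1.50680 = 0.997 atoms per formula unit.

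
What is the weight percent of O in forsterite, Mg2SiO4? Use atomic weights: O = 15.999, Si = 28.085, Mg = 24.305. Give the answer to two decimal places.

Formula mass = 2×24.305 + 1×28.085 + 4×15.999 = 140.691 g/mol, of which 63.996 g is O.
So O makes up 63.996/140.691 = 0.4549 of the mass, i.e. 45.49%.

45.49 weight percent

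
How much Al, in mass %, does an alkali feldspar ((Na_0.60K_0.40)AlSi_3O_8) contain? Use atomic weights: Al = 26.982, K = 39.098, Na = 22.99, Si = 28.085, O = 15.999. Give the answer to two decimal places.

Formula mass = 0.60·22.99 + 0.40·39.098 + 1·26.982 + 3·28.085 + 8·15.999 = 268.662 g/mol, of which 26.982 g is Al.
So Al makes up 26.982/268.662 = 0.1004 of the mass, i.e. 10.04%.

10.04 mass %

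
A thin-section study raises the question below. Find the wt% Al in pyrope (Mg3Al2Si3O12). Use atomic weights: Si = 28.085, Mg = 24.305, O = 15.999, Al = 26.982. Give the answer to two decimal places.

Molar mass of Mg3Al2Si3O12: 3·24.305 + 2·26.982 + 3·28.085 + 12·15.999 = 403.122 g/mol.
Mass of Al per formula unit: 2 × 26.982 = 53.964 g.
Weight fraction Al = 53.964 / 403.122 = 0.1339.

13.39 weight percent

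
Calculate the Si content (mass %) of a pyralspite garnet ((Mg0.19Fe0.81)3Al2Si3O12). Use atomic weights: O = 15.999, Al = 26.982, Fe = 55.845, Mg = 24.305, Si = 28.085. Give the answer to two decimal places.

Molar mass of (Mg0.19Fe0.81)3Al2Si3O12: 0.57×24.305 + 2.43×55.845 + 2×26.982 + 3×28.085 + 12×15.999 = 479.764 g/mol.
Mass of Si per formula unit: 3 × 28.085 = 84.255 g.
Weight fraction Si = 84.255 / 479.764 = 0.1756.

17.56 mass %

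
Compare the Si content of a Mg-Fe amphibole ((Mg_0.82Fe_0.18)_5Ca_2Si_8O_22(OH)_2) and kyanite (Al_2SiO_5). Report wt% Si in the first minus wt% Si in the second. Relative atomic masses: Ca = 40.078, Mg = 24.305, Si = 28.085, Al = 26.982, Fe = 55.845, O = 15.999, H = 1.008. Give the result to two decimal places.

9.39 percentage points

Si in (Mg_0.82Fe_0.18)_5Ca_2Si_8O_22(OH)_2: molar mass 840.739 g/mol; 8×28.085 = 224.680 g → 26.72 wt%.
Si in Al_2SiO_5: molar mass 162.044 g/mol; 1×28.085 = 28.085 g → 17.33 wt%.
Difference = 26.72 − 17.33 = 9.39 percentage points.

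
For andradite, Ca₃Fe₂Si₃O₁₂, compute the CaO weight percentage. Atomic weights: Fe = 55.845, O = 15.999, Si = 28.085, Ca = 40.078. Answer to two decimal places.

33.11 wt%

M(Ca₃Fe₂Si₃O₁₂) = 508.167 g/mol; M(CaO) = 56.077 g/mol.
Moles CaO per formula unit = 3 Ca ÷ 1 = 3.0000.
CaO fraction = (3.0000 × 56.077) / 508.167 = 168.231/508.167 = 0.3311.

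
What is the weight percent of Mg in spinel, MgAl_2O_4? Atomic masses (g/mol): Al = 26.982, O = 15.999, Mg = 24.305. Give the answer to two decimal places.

M(MgAl_2O_4) = 142.265 g/mol.
Mg contributes 1 × 24.305 = 24.305 g per mole.
24.305/142.265 = 0.1708 → 17.08%.

17.08 weight percent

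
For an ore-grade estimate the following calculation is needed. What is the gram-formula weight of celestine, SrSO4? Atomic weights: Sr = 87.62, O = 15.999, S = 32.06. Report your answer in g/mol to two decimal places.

183.68 g/mol

Sr: 1 × 87.62 = 87.6200
S: 1 × 32.06 = 32.0600
O: 4 × 15.999 = 63.9960
Summing the contributions gives the formula mass.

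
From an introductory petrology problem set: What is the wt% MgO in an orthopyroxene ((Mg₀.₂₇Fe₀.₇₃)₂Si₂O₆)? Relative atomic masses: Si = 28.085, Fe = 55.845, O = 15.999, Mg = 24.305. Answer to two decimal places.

Molar mass of (Mg₀.₂₇Fe₀.₇₃)₂Si₂O₆ = 0.54×24.305 + 1.46×55.845 + 2×28.085 + 6×15.999 = 246.822 g/mol.
Each formula unit contains 0.54 Mg, equivalent to 0.54/1 = 0.5400 mol MgO.
M(MgO) = 1×24.305 + 1×15.999 = 40.304 g/mol.
Mass of MgO per formula unit = 0.5400 × 40.304 = 21.764 g.
MgO wt% = 21.764 / 246.822 × 100 = 8.82%.

8.82 wt%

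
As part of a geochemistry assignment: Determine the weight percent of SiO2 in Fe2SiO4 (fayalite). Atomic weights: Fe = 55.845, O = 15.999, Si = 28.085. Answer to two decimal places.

Formula mass = 203.771 g/mol.
1 Si → 1.0000 mol SiO2 per formula unit; M(SiO2) = 60.083, so SiO2 mass = 60.083 g.
60.083/203.771 × 100 = 29.49 wt%.

29.49 wt%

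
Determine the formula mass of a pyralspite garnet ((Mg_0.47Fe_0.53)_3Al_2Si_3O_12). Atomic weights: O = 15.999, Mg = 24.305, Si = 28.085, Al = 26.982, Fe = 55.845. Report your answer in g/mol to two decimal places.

The formula mass is the sum 1.41·24.305 + 1.59·55.845 + 2·26.982 + 3·28.085 + 12·15.999.

453.27 g/mol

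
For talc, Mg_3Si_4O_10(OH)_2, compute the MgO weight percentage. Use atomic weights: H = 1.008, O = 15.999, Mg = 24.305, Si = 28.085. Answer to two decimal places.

Molar mass of Mg_3Si_4O_10(OH)_2 = 3·24.305 + 4·28.085 + 12·15.999 + 2·1.008 = 379.259 g/mol.
Each formula unit contains 3 Mg, equivalent to 3/1 = 3.0000 mol MgO.
M(MgO) = 1×24.305 + 1×15.999 = 40.304 g/mol.
Mass of MgO per formula unit = 3.0000 × 40.304 = 120.912 g.
MgO wt% = 120.912 / 379.259 × 100 = 31.88%.

31.88 wt%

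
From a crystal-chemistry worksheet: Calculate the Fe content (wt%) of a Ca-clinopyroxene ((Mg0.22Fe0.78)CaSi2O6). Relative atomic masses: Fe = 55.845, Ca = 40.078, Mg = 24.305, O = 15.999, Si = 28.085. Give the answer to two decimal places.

18.06 wt%

M((Mg0.22Fe0.78)CaSi2O6) = 241.148 g/mol.
Fe contributes 0.78 × 55.845 = 43.559 g per mole.
43.559/241.148 = 0.1806 → 18.06%.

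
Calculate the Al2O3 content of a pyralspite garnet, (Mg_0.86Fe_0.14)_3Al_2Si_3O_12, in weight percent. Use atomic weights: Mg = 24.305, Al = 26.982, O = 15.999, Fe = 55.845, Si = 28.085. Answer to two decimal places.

M((Mg_0.86Fe_0.14)_3Al_2Si_3O_12) = 416.369 g/mol; M(Al2O3) = 101.961 g/mol.
Moles Al2O3 per formula unit = 2 Al ÷ 2 = 1.0000.
Al2O3 fraction = (1.0000 × 101.961) / 416.369 = 101.961/416.369 = 0.2449.

24.49 wt%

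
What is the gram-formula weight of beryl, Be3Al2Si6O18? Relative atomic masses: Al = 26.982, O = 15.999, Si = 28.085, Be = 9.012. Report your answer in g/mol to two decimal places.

537.49 g/mol

The formula mass is the sum 3×9.012 + 2×26.982 + 6×28.085 + 18×15.999.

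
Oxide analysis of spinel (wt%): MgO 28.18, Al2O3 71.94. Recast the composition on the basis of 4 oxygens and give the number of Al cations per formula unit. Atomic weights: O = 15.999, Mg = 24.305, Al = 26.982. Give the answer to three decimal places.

2.005 Al apfu

MgO (M=40.304): mol = 0.69919; Mg = 0.69919, O = 0.69919.
Al2O3 (M=101.961): mol = 0.70556; Al = 1.41112, O = 2.11668.
ΣO = 2.81587; factor = 4/ΣO = 1.42052.
Al apfu = 1.41112 × 1.42052 = 2.005.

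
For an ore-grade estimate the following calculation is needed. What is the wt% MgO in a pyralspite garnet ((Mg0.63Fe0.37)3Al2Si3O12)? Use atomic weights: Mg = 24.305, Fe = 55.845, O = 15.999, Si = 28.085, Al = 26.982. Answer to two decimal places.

M((Mg0.63Fe0.37)3Al2Si3O12) = 438.131 g/mol; M(MgO) = 40.304 g/mol.
Moles MgO per formula unit = 1.89 Mg ÷ 1 = 1.8900.
MgO fraction = (1.8900 × 40.304) / 438.131 = 76.175/438.131 = 0.1739.

17.39 wt%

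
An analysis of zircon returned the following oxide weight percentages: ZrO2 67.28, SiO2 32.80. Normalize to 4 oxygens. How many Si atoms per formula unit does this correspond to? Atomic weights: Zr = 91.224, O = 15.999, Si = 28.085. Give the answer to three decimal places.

ZrO2 (M=123.222): mol = 0.54601; Zr = 0.54601, O = 1.09202.
SiO2 (M=60.083): mol = 0.54591; Si = 0.54591, O = 1.09182.
ΣO = 2.18384; factor = 4/ΣO = 1.83164.
Si apfu = 0.54591 × 1.83164 = 1.000.

1.000 Si apfu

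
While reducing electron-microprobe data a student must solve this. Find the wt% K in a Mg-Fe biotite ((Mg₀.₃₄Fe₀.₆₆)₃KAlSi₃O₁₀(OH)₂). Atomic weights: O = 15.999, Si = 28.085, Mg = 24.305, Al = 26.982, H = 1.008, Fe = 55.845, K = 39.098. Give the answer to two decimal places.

8.15 wt%

Formula mass = 1.02×24.305 + 1.98×55.845 + 1×39.098 + 1×26.982 + 3×28.085 + 12×15.999 + 2×1.008 = 479.703 g/mol, of which 39.098 g is K.
So K makes up 39.098/479.703 = 0.0815 of the mass, i.e. 8.15%.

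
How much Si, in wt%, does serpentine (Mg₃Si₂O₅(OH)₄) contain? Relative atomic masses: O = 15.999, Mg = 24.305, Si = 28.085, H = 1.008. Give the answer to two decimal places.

20.27 wt%

Formula mass = 3·24.305 + 2·28.085 + 9·15.999 + 4·1.008 = 277.108 g/mol, of which 56.170 g is Si.
So Si makes up 56.170/277.108 = 0.2027 of the mass, i.e. 20.27%.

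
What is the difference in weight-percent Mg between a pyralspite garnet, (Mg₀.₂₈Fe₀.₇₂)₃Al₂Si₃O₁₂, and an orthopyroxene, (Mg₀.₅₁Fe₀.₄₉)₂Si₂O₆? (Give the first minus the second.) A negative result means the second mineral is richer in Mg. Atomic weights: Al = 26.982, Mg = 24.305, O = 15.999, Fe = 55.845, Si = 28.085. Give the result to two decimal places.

M((Mg₀.₂₈Fe₀.₇₂)₃Al₂Si₃O₁₂) = 471.248 g/mol, so wt% Mg = 20.416/471.248 × 100 = 4.33%.
M((Mg₀.₅₁Fe₀.₄₉)₂Si₂O₆) = 231.683 g/mol, so wt% Mg = 24.791/231.683 × 100 = 10.70%.
4.33 − 10.70 = -6.37 pp.

-6.37 percentage points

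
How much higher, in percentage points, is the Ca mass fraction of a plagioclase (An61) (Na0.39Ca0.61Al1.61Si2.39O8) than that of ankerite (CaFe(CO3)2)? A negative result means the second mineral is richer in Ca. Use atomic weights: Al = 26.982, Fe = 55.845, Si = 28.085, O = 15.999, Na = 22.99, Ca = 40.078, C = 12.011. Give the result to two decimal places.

-9.57 percentage points

First mineral: 24.448 g Ca in 271.970 g formula = 8.99 wt% Ca.
Second mineral: 40.078 g Ca in 215.939 g formula = 18.56 wt% Ca.
8.99% − 18.56% gives a difference of -9.57 percentage points.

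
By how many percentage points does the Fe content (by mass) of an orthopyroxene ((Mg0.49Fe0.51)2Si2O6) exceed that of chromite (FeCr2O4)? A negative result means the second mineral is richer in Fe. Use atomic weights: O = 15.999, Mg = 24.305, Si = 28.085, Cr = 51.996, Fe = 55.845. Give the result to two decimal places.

-0.50 percentage points

Fe in (Mg0.49Fe0.51)2Si2O6: molar mass 232.945 g/mol; 1.02×55.845 = 56.962 g → 24.45 wt%.
Fe in FeCr2O4: molar mass 223.833 g/mol; 1×55.845 = 55.845 g → 24.95 wt%.
Difference = 24.45 − 24.95 = -0.50 percentage points.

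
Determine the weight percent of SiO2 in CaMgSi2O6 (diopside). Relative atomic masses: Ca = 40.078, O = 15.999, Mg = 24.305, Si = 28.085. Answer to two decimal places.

55.49 wt%

M(CaMgSi2O6) = 216.547 g/mol; M(SiO2) = 60.083 g/mol.
Moles SiO2 per formula unit = 2 Si ÷ 1 = 2.0000.
SiO2 fraction = (2.0000 × 60.083) / 216.547 = 120.166/216.547 = 0.5549.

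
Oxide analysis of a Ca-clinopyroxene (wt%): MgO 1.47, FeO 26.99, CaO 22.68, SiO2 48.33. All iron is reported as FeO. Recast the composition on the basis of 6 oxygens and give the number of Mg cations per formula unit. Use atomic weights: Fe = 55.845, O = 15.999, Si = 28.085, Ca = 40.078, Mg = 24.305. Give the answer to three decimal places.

MgO (M=40.304): mol = 0.03647; Mg = 0.03647, O = 0.03647.
FeO (M=71.844): mol = 0.37568; Fe = 0.37568, O = 0.37568.
CaO (M=56.077): mol = 0.40444; Ca = 0.40444, O = 0.40444.
SiO2 (M=60.083): mol = 0.80439; Si = 0.80439, O = 1.60878.
ΣO = 2.42537; factor = 6/ΣO = 2.47385.
Mg apfu = 0.03647 × 2.47385 = 0.090.

0.090 Mg apfu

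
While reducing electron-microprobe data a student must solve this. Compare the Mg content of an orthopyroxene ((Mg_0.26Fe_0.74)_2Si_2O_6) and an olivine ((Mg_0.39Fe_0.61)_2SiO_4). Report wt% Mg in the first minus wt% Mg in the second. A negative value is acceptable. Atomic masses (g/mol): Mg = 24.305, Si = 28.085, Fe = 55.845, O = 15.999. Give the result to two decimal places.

-5.47 percentage points

First mineral: 12.639 g Mg in 247.453 g formula = 5.11 wt% Mg.
Second mineral: 18.958 g Mg in 179.170 g formula = 10.58 wt% Mg.
5.11% − 10.58% gives a difference of -5.47 percentage points.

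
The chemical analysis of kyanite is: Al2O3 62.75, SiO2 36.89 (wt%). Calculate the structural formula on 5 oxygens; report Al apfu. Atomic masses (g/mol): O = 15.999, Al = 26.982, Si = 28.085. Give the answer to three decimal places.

2.002 Al apfu

62.75 wt% Al2O3 ÷ 101.961 g/mol = 0.61543 mol, giving 1.23086 Al and 1.84629 O.
36.89 wt% SiO2 ÷ 60.083 g/mol = 0.61398 mol, giving 0.61398 Si and 1.22796 O.
Oxygen sums to 3.07425; scaling by 5/3.07425 = 1.62641 puts the formula on 5 O.
Al: 1.23086 × 1.62641 = 2.002 atoms per formula unit.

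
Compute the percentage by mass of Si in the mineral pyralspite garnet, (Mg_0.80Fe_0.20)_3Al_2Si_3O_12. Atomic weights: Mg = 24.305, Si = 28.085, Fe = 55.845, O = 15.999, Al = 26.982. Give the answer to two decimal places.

Molar mass of (Mg_0.80Fe_0.20)_3Al_2Si_3O_12: 2.40*24.305 + 0.60*55.845 + 2*26.982 + 3*28.085 + 12*15.999 = 422.046 g/mol.
Mass of Si per formula unit: 3 × 28.085 = 84.255 g.
Weight fraction Si = 84.255 / 422.046 = 0.1996.

19.96 weight percent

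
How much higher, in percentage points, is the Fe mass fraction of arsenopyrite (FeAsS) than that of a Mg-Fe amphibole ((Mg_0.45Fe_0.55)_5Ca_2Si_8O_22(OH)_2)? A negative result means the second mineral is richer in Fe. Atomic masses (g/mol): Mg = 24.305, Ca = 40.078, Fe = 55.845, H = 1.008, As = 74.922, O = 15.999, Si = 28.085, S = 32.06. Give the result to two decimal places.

First mineral: 55.845 g Fe in 162.827 g formula = 34.30 wt% Fe.
Second mineral: 153.574 g Fe in 899.088 g formula = 17.08 wt% Fe.
34.30% − 17.08% gives a difference of 17.22 percentage points.

17.22 percentage points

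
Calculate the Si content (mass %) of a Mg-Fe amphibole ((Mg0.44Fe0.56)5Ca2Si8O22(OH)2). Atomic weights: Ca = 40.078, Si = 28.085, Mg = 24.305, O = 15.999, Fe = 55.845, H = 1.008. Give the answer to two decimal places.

24.95 mass %

M((Mg0.44Fe0.56)5Ca2Si8O22(OH)2) = 900.665 g/mol.
Si contributes 8 × 28.085 = 224.680 g per mole.
224.680/900.665 = 0.2495 → 24.95%.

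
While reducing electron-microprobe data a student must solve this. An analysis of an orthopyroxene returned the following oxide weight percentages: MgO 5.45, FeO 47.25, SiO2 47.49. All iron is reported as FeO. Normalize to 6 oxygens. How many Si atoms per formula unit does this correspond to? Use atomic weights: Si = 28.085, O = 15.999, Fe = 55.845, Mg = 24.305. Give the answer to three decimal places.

MgO: 5.45/40.304 = 0.13522 mol → 0.13522 mol Mg, 0.13522 mol O.
FeO: 47.25/71.844 = 0.65767 mol → 0.65767 mol Fe, 0.65767 mol O.
SiO2: 47.49/60.083 = 0.79041 mol → 0.79041 mol Si, 1.58082 mol O.
Total oxygen = 2.37371 mol. Normalization factor = 6/2.37371 = 2.52769.
Si per 6 O = 0.79041 × 2.52769 = 1.998.

1.998 Si apfu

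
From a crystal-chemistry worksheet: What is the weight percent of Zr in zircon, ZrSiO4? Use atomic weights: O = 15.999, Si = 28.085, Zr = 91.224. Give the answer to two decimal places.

Formula mass = 1·91.224 + 1·28.085 + 4·15.999 = 183.305 g/mol, of which 91.224 g is Zr.
So Zr makes up 91.224/183.305 = 0.4977 of the mass, i.e. 49.77%.

49.77 mass %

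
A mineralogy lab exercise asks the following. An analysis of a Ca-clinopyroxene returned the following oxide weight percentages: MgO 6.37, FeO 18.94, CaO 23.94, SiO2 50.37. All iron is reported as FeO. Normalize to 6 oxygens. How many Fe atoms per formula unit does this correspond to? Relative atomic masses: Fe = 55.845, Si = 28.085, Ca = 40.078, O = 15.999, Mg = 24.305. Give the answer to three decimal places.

6.37 wt% MgO ÷ 40.304 g/mol = 0.15805 mol, giving 0.15805 Mg and 0.15805 O.
18.94 wt% FeO ÷ 71.844 g/mol = 0.26363 mol, giving 0.26363 Fe and 0.26363 O.
23.94 wt% CaO ÷ 56.077 g/mol = 0.42691 mol, giving 0.42691 Ca and 0.42691 O.
50.37 wt% SiO2 ÷ 60.083 g/mol = 0.83834 mol, giving 0.83834 Si and 1.67668 O.
Oxygen sums to 2.52527; scaling by 6/2.52527 = 2.37598 puts the formula on 6 O.
Fe: 0.26363 × 2.37598 = 0.626 atoms per formula unit.

0.626 Fe apfu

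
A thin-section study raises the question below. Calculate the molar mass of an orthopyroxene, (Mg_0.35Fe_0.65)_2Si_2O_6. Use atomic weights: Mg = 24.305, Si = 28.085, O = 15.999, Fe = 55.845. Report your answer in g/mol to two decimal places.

241.78 g/mol

Mg: 0.70 × 24.305 = 17.0135
Fe: 1.30 × 55.845 = 72.5985
Si: 2 × 28.085 = 56.1700
O: 6 × 15.999 = 95.9940
Summing the contributions gives the formula mass.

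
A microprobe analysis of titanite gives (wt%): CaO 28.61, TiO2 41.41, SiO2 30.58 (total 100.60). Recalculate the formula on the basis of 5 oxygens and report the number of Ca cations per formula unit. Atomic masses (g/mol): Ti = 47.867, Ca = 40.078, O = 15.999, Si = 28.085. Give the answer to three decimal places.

CaO: 28.61/56.077 = 0.51019 mol → 0.51019 mol Ca, 0.51019 mol O.
TiO2: 41.41/79.865 = 0.51850 mol → 0.51850 mol Ti, 1.03700 mol O.
SiO2: 30.58/60.083 = 0.50896 mol → 0.50896 mol Si, 1.01792 mol O.
Total oxygen = 2.56511 mol. Normalization factor = 5/2.56511 = 1.94923.
Ca per 5 O = 0.51019 × 1.94923 = 0.994.

0.994 Ca apfu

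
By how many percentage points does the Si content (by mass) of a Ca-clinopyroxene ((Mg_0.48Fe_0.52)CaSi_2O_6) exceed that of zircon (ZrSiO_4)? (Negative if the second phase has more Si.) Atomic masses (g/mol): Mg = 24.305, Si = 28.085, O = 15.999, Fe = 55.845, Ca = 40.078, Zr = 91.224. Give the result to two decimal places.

M((Mg_0.48Fe_0.52)CaSi_2O_6) = 232.948 g/mol, so wt% Si = 56.170/232.948 × 100 = 24.11%.
M(ZrSiO_4) = 183.305 g/mol, so wt% Si = 28.085/183.305 × 100 = 15.32%.
24.11 − 15.32 = 8.79 pp.

8.79 percentage points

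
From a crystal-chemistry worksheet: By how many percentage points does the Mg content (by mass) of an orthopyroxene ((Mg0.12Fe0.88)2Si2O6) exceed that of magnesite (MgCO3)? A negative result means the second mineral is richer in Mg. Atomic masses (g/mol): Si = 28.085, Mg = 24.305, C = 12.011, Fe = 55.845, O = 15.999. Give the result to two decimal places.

M((Mg0.12Fe0.88)2Si2O6) = 256.284 g/mol, so wt% Mg = 5.833/256.284 × 100 = 2.28%.
M(MgCO3) = 84.313 g/mol, so wt% Mg = 24.305/84.313 × 100 = 28.83%.
2.28 − 28.83 = -26.55 pp.

-26.55 percentage points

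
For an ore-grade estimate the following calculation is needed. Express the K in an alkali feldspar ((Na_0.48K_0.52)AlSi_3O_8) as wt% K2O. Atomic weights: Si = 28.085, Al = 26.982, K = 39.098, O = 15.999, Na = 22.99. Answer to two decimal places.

9.05 wt%

Formula mass = 270.595 g/mol.
0.52 K → 0.2600 mol K2O per formula unit; M(K2O) = 94.195, so K2O mass = 24.491 g.
24.491/270.595 × 100 = 9.05 wt%.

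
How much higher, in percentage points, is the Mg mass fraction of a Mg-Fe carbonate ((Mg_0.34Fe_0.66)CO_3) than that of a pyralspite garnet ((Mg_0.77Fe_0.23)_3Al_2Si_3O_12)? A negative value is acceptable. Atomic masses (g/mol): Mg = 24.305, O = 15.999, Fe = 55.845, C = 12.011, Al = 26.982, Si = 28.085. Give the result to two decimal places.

First mineral: 8.264 g Mg in 105.129 g formula = 7.86 wt% Mg.
Second mineral: 56.145 g Mg in 424.885 g formula = 13.21 wt% Mg.
7.86% − 13.21% gives a difference of -5.35 percentage points.

-5.35 percentage points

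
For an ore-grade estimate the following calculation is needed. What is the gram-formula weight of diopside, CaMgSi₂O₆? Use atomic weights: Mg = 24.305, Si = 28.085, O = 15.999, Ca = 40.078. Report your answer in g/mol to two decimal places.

216.55 g/mol

M = 1×40.078 + 1×24.305 + 2×28.085 + 6×15.999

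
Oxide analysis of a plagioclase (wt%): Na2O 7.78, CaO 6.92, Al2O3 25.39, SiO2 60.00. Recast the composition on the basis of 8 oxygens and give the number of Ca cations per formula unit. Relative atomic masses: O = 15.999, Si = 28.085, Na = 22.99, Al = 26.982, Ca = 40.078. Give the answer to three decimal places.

0.330 Ca apfu

Na2O (M=61.979): mol = 0.12553; Na = 0.25106, O = 0.12553.
CaO (M=56.077): mol = 0.12340; Ca = 0.12340, O = 0.12340.
Al2O3 (M=101.961): mol = 0.24902; Al = 0.49804, O = 0.74706.
SiO2 (M=60.083): mol = 0.99862; Si = 0.99862, O = 1.99724.
ΣO = 2.99323; factor = 8/ΣO = 2.67270.
Ca apfu = 0.12340 × 2.67270 = 0.330.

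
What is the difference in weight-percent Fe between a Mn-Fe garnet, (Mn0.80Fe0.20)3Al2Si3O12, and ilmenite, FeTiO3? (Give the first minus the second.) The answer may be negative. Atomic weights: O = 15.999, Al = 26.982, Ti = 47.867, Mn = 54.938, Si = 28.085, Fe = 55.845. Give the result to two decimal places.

-30.05 percentage points

First mineral: 33.507 g Fe in 495.565 g formula = 6.76 wt% Fe.
Second mineral: 55.845 g Fe in 151.709 g formula = 36.81 wt% Fe.
6.76% − 36.81% gives a difference of -30.05 percentage points.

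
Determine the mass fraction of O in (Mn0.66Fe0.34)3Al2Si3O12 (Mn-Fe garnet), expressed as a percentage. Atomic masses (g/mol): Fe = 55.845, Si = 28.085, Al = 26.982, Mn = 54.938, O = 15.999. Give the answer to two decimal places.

M((Mn0.66Fe0.34)3Al2Si3O12) = 495.946 g/mol.
O contributes 12 × 15.999 = 191.988 g per mole.
191.988/495.946 = 0.3871 → 38.71%.

38.71 wt%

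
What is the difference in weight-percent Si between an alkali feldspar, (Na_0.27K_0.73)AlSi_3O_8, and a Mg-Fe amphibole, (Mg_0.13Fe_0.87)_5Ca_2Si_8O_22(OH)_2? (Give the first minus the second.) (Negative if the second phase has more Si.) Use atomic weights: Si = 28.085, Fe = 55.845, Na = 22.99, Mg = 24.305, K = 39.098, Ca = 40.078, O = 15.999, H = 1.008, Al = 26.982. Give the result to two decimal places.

First mineral: 84.255 g Si in 273.978 g formula = 30.75 wt% Si.
Second mineral: 224.680 g Si in 949.552 g formula = 23.66 wt% Si.
30.75% − 23.66% gives a difference of 7.09 percentage points.

7.09 percentage points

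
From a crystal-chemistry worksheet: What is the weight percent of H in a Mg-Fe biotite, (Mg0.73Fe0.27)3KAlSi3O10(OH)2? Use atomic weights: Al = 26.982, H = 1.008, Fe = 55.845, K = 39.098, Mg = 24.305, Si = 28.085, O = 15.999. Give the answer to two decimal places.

Molar mass of (Mg0.73Fe0.27)3KAlSi3O10(OH)2: 2.19·24.305 + 0.81·55.845 + 1·39.098 + 1·26.982 + 3·28.085 + 12·15.999 + 2·1.008 = 442.801 g/mol.
Mass of H per formula unit: 2 × 1.008 = 2.016 g.
Weight fraction H = 2.016 / 442.801 = 0.0046.

0.46 wt%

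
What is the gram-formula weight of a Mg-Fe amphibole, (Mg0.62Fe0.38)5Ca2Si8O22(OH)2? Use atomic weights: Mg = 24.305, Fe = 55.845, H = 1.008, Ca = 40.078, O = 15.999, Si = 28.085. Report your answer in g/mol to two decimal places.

872.28 g/mol

The formula mass is the sum 3.10*24.305 + 1.90*55.845 + 2*40.078 + 8*28.085 + 24*15.999 + 2*1.008.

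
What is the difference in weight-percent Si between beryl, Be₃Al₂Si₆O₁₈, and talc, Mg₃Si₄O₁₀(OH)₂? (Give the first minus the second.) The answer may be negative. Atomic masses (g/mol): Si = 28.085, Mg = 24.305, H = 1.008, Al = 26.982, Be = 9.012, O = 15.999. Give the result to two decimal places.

1.73 percentage points

M(Be₃Al₂Si₆O₁₈) = 537.492 g/mol, so wt% Si = 168.510/537.492 × 100 = 31.35%.
M(Mg₃Si₄O₁₀(OH)₂) = 379.259 g/mol, so wt% Si = 112.340/379.259 × 100 = 29.62%.
31.35 − 29.62 = 1.73 pp.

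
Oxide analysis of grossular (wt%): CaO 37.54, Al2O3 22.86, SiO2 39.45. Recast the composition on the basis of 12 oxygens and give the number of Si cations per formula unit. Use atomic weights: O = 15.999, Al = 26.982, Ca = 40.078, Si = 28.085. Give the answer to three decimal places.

37.54 wt% CaO ÷ 56.077 g/mol = 0.66944 mol, giving 0.66944 Ca and 0.66944 O.
22.86 wt% Al2O3 ÷ 101.961 g/mol = 0.22420 mol, giving 0.44840 Al and 0.67260 O.
39.45 wt% SiO2 ÷ 60.083 g/mol = 0.65659 mol, giving 0.65659 Si and 1.31318 O.
Oxygen sums to 2.65522; scaling by 12/2.65522 = 4.51940 puts the formula on 12 O.
Si: 0.65659 × 4.51940 = 2.967 atoms per formula unit.

2.967 Si apfu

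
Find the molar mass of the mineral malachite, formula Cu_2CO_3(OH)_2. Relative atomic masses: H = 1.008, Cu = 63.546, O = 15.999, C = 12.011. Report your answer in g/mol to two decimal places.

M = 2(63.546) + 1(12.011) + 5(15.999) + 2(1.008)

221.11 g/mol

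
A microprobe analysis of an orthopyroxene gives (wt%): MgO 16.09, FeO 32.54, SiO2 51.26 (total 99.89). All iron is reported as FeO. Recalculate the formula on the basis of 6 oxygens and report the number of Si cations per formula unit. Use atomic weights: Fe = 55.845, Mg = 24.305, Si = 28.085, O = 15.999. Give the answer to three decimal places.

2.001 Si apfu

MgO (M=40.304): mol = 0.39922; Mg = 0.39922, O = 0.39922.
FeO (M=71.844): mol = 0.45293; Fe = 0.45293, O = 0.45293.
SiO2 (M=60.083): mol = 0.85315; Si = 0.85315, O = 1.70630.
ΣO = 2.55845; factor = 6/ΣO = 2.34517.
Si apfu = 0.85315 × 2.34517 = 2.001.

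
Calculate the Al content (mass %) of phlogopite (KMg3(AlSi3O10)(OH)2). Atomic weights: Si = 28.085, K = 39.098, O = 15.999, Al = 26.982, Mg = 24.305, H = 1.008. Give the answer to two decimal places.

M(KMg3(AlSi3O10)(OH)2) = 417.254 g/mol.
Al contributes 1 × 26.982 = 26.982 g per mole.
26.982/417.254 = 0.0647 → 6.47%.

6.47 mass %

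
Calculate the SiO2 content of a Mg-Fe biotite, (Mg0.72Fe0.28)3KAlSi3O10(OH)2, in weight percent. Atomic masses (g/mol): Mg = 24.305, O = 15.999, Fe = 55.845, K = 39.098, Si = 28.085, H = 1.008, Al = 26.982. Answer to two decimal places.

40.62 wt%

Formula mass = 443.748 g/mol.
3 Si → 3.0000 mol SiO2 per formula unit; M(SiO2) = 60.083, so SiO2 mass = 180.249 g.
180.249/443.748 × 100 = 40.62 wt%.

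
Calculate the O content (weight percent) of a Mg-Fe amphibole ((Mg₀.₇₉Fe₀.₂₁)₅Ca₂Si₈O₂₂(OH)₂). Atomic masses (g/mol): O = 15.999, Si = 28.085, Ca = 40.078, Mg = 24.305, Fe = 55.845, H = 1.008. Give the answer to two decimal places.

M((Mg₀.₇₉Fe₀.₂₁)₅Ca₂Si₈O₂₂(OH)₂) = 845.470 g/mol.
O contributes 24 × 15.999 = 383.976 g per mole.
383.976/845.470 = 0.4542 → 45.42%.

45.42 weight percent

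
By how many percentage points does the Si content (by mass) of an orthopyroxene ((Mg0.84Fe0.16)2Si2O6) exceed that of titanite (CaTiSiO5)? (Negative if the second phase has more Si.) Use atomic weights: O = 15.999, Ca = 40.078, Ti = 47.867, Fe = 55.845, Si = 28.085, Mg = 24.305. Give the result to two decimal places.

First mineral: 56.170 g Si in 210.867 g formula = 26.64 wt% Si.
Second mineral: 28.085 g Si in 196.025 g formula = 14.33 wt% Si.
26.64% − 14.33% gives a difference of 12.31 percentage points.

12.31 percentage points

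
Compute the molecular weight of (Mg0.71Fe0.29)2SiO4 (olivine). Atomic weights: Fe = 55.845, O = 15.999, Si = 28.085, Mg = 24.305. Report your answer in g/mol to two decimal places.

158.98 g/mol

The formula mass is the sum 1.42×24.305 + 0.58×55.845 + 1×28.085 + 4×15.999.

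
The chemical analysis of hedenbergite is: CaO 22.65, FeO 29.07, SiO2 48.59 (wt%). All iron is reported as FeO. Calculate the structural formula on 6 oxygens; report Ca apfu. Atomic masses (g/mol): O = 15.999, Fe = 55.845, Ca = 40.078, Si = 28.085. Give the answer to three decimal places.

0.999 Ca apfu

22.65 wt% CaO ÷ 56.077 g/mol = 0.40391 mol, giving 0.40391 Ca and 0.40391 O.
29.07 wt% FeO ÷ 71.844 g/mol = 0.40463 mol, giving 0.40463 Fe and 0.40463 O.
48.59 wt% SiO2 ÷ 60.083 g/mol = 0.80871 mol, giving 0.80871 Si and 1.61742 O.
Oxygen sums to 2.42596; scaling by 6/2.42596 = 2.47325 puts the formula on 6 O.
Ca: 0.40391 × 2.47325 = 0.999 atoms per formula unit.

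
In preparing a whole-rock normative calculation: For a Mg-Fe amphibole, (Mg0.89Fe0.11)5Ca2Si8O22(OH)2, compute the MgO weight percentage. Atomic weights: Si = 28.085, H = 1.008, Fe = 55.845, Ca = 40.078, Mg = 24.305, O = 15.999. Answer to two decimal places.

Molar mass of (Mg0.89Fe0.11)5Ca2Si8O22(OH)2 = 4.45*24.305 + 0.55*55.845 + 2*40.078 + 8*28.085 + 24*15.999 + 2*1.008 = 829.700 g/mol.
Each formula unit contains 4.45 Mg, equivalent to 4.45/1 = 4.4500 mol MgO.
M(MgO) = 1×24.305 + 1×15.999 = 40.304 g/mol.
Mass of MgO per formula unit = 4.4500 × 40.304 = 179.353 g.
MgO wt% = 179.353 / 829.700 × 100 = 21.62%.

21.62 wt%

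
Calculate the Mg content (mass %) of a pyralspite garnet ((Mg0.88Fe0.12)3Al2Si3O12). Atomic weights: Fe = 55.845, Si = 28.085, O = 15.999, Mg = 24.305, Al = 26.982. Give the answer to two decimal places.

15.48 mass %

Molar mass of (Mg0.88Fe0.12)3Al2Si3O12: 2.64×24.305 + 0.36×55.845 + 2×26.982 + 3×28.085 + 12×15.999 = 414.476 g/mol.
Mass of Mg per formula unit: 2.64 × 24.305 = 64.165 g.
Weight fraction Mg = 64.165 / 414.476 = 0.1548.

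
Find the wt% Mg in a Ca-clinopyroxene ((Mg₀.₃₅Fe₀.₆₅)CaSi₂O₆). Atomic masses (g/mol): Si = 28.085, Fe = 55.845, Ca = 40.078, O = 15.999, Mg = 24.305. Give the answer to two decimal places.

Formula mass = 0.35*24.305 + 0.65*55.845 + 1*40.078 + 2*28.085 + 6*15.999 = 237.048 g/mol, of which 8.507 g is Mg.
So Mg makes up 8.507/237.048 = 0.0359 of the mass, i.e. 3.59%.

3.59 weight percent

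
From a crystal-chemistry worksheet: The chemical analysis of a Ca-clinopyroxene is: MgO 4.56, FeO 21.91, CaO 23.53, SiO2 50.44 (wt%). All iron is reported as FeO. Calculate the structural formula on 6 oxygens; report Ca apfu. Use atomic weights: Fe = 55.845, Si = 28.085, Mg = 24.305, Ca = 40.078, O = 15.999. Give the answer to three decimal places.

MgO (M=40.304): mol = 0.11314; Mg = 0.11314, O = 0.11314.
FeO (M=71.844): mol = 0.30497; Fe = 0.30497, O = 0.30497.
CaO (M=56.077): mol = 0.41960; Ca = 0.41960, O = 0.41960.
SiO2 (M=60.083): mol = 0.83951; Si = 0.83951, O = 1.67902.
ΣO = 2.51673; factor = 6/ΣO = 2.38405.
Ca apfu = 0.41960 × 2.38405 = 1.000.

1.000 Ca apfu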